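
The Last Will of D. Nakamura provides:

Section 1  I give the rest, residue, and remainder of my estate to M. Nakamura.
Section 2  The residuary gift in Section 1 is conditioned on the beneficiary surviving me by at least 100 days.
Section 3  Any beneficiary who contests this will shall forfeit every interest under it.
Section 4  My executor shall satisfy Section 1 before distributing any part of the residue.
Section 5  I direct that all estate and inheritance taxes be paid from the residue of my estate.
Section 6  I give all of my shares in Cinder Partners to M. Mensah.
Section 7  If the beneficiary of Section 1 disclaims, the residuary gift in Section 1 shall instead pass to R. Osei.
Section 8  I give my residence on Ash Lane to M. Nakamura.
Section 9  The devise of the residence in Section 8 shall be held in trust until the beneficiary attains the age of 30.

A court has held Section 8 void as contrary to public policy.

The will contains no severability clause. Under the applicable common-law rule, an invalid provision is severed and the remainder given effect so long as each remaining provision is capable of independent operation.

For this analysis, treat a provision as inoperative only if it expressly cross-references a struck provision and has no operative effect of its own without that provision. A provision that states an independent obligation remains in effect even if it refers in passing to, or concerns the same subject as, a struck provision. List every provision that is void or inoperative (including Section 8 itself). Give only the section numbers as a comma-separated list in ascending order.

8, 9

Section 8 is struck. The only function of Section 9 is the trust for Section 8, so it cannot stand once Section 8 is removed. Under the stated default rule, only provisions that cannot operate independently fall away; the rest are enforced. Section 1, Section 2, Section 3, Section 4, Section 5, Section 6, and Section 7 remain in effect.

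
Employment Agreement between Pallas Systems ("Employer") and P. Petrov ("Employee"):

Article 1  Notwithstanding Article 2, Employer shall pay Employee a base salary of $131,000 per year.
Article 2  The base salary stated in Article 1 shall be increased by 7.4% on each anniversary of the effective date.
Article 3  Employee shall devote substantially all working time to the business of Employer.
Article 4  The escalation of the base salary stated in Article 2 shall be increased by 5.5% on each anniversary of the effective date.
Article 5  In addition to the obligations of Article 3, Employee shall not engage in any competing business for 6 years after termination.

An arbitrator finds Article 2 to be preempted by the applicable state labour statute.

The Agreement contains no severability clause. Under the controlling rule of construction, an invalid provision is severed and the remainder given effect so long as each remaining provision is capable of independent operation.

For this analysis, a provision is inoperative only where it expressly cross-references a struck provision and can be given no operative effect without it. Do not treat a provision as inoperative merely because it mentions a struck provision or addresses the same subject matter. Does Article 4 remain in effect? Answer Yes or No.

Article 2 is struck. Article 4 operates only by reference to Article 2, so it falls with Article 2. Article 1 mentions Article 2 but its own obligation stands independently of Article 2, so Article 1 is not affected. With no severability clause, the stated default rule severs what cannot stand and enforces each remaining provision that can operate on its own. Article 1, Article 3, and Article 5 remain in effect. Article 4 is among the inoperative provisions, so the answer is no.

No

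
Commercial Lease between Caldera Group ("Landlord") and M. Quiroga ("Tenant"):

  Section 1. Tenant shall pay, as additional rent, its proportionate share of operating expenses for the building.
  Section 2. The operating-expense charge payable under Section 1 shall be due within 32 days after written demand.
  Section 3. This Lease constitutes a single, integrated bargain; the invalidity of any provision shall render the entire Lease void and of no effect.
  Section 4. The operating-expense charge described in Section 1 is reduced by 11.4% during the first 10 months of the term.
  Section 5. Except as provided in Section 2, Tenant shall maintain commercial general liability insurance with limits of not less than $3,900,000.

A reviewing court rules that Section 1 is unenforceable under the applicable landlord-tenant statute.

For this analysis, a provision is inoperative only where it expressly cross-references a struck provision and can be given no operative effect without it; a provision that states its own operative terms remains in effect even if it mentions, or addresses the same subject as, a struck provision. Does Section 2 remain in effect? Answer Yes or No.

No

Section 1 is struck. Section 2 has no operative effect of its own apart from Section 1 and is therefore inoperative. Section 4 operates only by reference to Section 1, so it falls with Section 1. Section 3 provides that the Lease is not severable, so the invalidity of any one provision voids the entire Lease. No provision of the Lease survives. Section 2 is among the inoperative provisions, so the answer is no.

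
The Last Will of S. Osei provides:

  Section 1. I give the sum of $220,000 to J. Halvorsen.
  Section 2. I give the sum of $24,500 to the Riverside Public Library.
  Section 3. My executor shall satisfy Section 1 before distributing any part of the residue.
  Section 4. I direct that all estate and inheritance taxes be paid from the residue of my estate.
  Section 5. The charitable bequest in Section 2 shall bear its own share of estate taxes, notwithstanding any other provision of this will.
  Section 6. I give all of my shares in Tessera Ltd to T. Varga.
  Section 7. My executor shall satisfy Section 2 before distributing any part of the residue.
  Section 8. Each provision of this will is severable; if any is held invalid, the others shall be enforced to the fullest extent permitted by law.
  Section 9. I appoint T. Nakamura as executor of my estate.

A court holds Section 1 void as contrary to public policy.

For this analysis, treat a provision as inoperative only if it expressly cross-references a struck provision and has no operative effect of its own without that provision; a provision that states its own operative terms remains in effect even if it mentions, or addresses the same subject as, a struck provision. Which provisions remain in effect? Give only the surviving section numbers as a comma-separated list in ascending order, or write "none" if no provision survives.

2, 4, 5, 6, 7, 8, 9

Section 1 is struck. Section 3 merely fixes the priority direction for Section 1; with Section 1 gone it has nothing to operate on and falls away. Under the severability clause in Section 8, the remaining provisions continue in force. The provisions still in force are Section 2, Section 4, Section 5, Section 6, Section 7, Section 8, and Section 9.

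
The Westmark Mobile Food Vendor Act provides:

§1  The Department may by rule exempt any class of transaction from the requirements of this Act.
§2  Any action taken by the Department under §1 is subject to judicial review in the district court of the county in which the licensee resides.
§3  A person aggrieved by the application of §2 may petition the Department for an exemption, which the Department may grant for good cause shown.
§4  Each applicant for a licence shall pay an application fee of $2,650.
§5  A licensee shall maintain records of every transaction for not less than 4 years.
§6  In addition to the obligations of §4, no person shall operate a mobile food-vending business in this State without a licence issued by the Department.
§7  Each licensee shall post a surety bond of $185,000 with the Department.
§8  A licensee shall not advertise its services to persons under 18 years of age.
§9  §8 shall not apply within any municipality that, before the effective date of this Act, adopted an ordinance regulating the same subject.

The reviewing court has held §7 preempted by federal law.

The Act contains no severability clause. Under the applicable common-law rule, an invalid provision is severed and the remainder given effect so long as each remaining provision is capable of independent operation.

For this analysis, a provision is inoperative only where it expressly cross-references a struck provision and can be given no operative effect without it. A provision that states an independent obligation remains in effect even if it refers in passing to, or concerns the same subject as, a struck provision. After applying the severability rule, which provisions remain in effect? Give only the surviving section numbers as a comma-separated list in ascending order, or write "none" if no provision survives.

1, 2, 3, 4, 5, 6, 8, 9

§7 is struck. Nothing else in the Act is defined by reference to §7. Under the stated default rule, only provisions that cannot operate independently fall away; the rest are enforced. §1, §2, §3, §4, §5, §6, §8, and §9 remain in effect.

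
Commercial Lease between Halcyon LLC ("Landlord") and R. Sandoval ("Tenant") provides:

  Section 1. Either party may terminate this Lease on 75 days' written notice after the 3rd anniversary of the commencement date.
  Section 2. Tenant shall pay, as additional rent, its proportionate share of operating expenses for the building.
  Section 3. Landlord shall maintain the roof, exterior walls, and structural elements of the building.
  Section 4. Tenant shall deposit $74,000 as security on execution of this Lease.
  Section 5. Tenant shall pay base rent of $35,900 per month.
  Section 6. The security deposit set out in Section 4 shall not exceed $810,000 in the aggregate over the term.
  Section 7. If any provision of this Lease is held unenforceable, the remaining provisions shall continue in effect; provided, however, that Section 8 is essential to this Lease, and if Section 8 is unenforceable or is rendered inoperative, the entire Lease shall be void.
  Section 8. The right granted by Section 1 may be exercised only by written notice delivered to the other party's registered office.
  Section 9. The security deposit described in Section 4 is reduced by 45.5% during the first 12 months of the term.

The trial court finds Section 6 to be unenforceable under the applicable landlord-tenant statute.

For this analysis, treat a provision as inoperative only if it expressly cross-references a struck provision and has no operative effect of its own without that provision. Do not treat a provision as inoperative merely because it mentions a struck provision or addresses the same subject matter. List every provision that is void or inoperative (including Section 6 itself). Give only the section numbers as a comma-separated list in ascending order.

Section 6 is struck. No other provision's operative terms depend on Section 6. Section 7 makes Section 8 an essential term, but Section 8 is unaffected, so the severability proviso in Section 7 preserves the remaining provisions. Section 1, Section 2, Section 3, Section 4, Section 5, Section 7, Section 8, and Section 9 remain in effect.

6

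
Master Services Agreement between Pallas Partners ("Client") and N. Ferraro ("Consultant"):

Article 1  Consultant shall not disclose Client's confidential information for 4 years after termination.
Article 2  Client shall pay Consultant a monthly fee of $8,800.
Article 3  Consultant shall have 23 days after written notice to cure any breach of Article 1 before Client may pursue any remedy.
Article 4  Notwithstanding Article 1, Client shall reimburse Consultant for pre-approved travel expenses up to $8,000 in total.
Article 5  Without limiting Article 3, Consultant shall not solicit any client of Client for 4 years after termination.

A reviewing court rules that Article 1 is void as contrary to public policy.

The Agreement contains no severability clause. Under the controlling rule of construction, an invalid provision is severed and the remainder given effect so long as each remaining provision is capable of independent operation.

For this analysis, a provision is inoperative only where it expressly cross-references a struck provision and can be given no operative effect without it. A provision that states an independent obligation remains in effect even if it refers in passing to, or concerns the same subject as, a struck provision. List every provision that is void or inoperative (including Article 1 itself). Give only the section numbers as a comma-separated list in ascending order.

1, 3

Article 1 is struck. Article 3 has no operative effect of its own apart from Article 1 and is therefore inoperative. Article 4 mentions Article 1 but its own obligation stands independently of Article 1, so Article 4 is not affected. Article 5 mentions Article 3 but its own obligation stands independently of Article 3, so Article 5 is not affected. With no severability clause, the stated default rule severs what cannot stand and enforces each remaining provision that can operate on its own. The provisions still in force are Article 2, Article 4, and Article 5.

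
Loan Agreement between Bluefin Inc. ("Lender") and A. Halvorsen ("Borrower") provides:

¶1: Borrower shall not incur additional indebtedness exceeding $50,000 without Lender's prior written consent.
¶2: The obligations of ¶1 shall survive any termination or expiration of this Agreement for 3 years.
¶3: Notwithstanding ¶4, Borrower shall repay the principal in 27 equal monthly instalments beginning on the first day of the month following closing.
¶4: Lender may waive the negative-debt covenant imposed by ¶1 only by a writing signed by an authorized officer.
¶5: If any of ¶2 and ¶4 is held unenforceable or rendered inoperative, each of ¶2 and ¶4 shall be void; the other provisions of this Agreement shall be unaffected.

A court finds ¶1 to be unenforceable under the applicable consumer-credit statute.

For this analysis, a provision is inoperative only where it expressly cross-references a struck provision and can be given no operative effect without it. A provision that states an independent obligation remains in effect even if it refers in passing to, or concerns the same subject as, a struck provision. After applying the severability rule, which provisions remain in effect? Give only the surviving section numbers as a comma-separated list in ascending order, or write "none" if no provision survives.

¶1 is struck. ¶2 operates only by reference to ¶1, so it falls with ¶1. ¶4 merely fixes the waiver condition for ¶1; with ¶1 gone it has nothing to operate on and falls away. ¶3 mentions ¶4 but its own obligation stands independently of ¶4, so ¶3 is not affected. ¶5 declares ¶2 and ¶4 mutually dependent; since one of them has fallen, all of them are of no effect. The remainder continues in force under ¶5. The provisions still in force are ¶3 and ¶5.

3, 5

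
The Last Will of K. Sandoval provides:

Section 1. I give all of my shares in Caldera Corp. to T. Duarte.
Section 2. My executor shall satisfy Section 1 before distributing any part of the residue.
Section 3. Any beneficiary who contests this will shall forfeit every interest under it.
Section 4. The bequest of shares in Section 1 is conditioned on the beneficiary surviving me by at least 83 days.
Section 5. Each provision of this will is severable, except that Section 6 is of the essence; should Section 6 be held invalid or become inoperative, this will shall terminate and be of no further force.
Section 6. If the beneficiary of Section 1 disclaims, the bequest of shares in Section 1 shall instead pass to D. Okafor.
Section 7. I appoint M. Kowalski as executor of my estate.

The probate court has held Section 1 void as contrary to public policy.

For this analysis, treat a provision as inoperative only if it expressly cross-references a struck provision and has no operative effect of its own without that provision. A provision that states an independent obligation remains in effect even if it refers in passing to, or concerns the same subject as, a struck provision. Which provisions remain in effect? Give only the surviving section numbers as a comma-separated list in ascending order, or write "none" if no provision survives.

none

Section 1 is struck. Section 2 merely fixes the priority direction for Section 1; with Section 1 gone it has nothing to operate on and falls away. The only function of Section 4 is the survivorship condition on Section 1, so it cannot stand once Section 1 is removed. The only function of Section 6 is the alternative disposition for Section 1, so it cannot stand once Section 1 is removed. Section 5 makes Section 6 an essential term, and Section 6 has been rendered inoperative by the cascade; under Section 5, the entire will is therefore void. No provision of the will survives.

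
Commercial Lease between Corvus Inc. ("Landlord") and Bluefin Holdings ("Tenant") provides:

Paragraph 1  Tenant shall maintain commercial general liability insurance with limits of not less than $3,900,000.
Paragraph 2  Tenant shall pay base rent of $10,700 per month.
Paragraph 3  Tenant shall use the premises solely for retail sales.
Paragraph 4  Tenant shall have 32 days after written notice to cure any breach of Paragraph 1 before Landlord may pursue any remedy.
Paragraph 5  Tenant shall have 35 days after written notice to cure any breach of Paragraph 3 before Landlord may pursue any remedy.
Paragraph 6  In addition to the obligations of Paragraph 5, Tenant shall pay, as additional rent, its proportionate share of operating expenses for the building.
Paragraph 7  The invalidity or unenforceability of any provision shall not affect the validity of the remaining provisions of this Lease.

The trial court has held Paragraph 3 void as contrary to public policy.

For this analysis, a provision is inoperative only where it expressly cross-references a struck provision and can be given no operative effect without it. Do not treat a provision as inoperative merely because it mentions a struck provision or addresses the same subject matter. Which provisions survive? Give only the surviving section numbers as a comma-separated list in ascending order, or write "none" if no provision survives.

Paragraph 3 is struck. The only function of Paragraph 5 is the cure period for breach of Paragraph 3, so it cannot stand once Paragraph 3 is removed. Paragraph 6 mentions Paragraph 5 but its own obligation stands independently of Paragraph 5, so Paragraph 6 is not affected. Under the severability clause in Paragraph 7, the remaining provisions continue in force. Paragraph 1, Paragraph 2, Paragraph 4, Paragraph 6, and Paragraph 7 remain in effect.

1, 2, 4, 6, 7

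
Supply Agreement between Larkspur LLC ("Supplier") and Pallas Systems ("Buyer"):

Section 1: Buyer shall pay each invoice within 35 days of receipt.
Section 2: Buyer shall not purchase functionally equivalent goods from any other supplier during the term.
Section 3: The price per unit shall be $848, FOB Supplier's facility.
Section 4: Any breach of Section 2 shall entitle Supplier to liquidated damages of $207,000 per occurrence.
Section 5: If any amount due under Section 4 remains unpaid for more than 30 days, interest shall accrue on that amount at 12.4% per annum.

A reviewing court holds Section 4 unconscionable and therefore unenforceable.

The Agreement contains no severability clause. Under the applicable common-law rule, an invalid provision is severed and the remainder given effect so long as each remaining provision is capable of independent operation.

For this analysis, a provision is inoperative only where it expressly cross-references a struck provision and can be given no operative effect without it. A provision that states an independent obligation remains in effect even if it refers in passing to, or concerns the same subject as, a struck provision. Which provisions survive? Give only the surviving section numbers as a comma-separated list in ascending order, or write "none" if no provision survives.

1, 2, 3

Section 4 is struck. The whole of Section 5 is the default interest on the liquidated-damages amount, defined by reference to Section 4, so Section 5 cannot stand once Section 4 is removed. Under the stated default rule, only provisions that cannot operate independently fall away; the rest are enforced. That leaves Section 1, Section 2, and Section 3 in effect.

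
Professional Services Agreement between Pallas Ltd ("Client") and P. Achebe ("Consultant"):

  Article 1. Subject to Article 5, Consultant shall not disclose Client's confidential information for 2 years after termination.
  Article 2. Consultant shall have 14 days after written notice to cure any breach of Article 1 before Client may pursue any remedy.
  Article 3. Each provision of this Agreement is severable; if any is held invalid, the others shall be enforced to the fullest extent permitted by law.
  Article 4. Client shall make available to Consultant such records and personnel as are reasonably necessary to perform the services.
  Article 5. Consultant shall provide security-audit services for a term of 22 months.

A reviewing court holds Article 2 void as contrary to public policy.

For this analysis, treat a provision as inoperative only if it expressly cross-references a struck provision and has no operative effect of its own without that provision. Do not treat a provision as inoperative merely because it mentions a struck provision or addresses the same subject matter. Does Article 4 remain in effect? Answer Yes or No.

Yes

Article 2 is struck. No other provision's operative terms depend on Article 2. Under the severability clause in Article 3, the remaining provisions continue in force. The provisions still in force are Article 1, Article 3, Article 4, and Article 5. Article 4 is among the surviving provisions, so the answer is yes.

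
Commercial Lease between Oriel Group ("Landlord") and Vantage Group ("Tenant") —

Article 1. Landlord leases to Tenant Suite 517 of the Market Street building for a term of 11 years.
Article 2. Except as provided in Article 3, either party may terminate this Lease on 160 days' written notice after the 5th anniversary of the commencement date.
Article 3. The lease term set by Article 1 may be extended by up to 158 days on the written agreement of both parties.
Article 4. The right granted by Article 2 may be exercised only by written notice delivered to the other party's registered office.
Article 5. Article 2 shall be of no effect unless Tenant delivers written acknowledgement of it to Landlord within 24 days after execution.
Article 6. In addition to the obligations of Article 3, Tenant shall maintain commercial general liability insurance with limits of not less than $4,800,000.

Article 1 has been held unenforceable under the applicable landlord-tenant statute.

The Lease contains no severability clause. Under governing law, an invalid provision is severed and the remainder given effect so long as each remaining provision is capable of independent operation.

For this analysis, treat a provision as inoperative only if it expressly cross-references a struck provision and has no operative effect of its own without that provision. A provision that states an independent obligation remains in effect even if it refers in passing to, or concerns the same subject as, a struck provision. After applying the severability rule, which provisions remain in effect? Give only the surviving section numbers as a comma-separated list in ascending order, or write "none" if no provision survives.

2, 4, 5, 6

Article 1 is struck. The whole of Article 3 is the extension of the lease term, defined by reference to Article 1, so Article 3 cannot stand once Article 1 is removed. Article 2 mentions Article 3 but its own obligation stands independently of Article 3, so Article 2 is not affected. Although Article 6 refers to Article 3, its operative terms do not depend on Article 3, so it remains in effect. With no severability clause, the stated default rule severs what cannot stand and enforces each remaining provision that can operate on its own. Article 2, Article 4, Article 5, and Article 6 remain in effect.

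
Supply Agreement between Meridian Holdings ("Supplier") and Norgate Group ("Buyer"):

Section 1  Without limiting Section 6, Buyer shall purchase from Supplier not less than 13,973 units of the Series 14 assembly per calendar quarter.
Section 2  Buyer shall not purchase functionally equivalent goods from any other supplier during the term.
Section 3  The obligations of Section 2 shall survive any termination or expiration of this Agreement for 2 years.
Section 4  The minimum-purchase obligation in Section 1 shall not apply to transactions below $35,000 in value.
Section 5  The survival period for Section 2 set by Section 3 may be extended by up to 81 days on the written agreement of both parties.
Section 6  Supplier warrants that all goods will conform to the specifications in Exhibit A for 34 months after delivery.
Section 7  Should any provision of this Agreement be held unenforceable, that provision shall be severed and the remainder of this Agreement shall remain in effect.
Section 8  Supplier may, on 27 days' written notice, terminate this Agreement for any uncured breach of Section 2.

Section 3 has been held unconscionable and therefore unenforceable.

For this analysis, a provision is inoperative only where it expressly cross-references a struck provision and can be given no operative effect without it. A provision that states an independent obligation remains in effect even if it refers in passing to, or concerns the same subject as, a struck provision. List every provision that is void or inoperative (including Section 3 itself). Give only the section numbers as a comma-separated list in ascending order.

3, 5

Section 3 is struck. The whole of Section 5 is the extension of the survival period for Section 2, defined by reference to Section 3, so Section 5 cannot stand once Section 3 is removed. Section 7 is a severability clause and preserves every provision that can still be given independent effect. That leaves Section 1, Section 2, Section 4, Section 6, Section 7, and Section 8 in effect.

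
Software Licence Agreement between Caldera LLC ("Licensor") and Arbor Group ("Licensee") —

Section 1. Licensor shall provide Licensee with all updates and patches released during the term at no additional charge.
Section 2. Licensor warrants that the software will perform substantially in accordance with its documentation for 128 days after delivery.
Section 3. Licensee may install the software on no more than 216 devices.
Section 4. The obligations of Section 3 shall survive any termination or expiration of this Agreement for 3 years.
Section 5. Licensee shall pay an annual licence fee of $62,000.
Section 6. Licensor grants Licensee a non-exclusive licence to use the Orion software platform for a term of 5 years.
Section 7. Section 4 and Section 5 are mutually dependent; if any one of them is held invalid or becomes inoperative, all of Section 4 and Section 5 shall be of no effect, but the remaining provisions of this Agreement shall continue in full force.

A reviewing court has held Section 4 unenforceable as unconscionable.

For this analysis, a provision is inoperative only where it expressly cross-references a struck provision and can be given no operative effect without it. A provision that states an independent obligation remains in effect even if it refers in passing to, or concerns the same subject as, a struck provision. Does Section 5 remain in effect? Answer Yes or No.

No

Section 4 is struck. Nothing else in the Agreement is defined by reference to Section 4. Section 7 declares Section 4 and Section 5 mutually dependent; since one of them has fallen, all of them are of no effect. That brings down Section 5 as well. The remainder continues in force under Section 7. Section 1, Section 2, Section 3, Section 6, and Section 7 remain in effect. Section 5 is among the inoperative provisions, so the answer is no.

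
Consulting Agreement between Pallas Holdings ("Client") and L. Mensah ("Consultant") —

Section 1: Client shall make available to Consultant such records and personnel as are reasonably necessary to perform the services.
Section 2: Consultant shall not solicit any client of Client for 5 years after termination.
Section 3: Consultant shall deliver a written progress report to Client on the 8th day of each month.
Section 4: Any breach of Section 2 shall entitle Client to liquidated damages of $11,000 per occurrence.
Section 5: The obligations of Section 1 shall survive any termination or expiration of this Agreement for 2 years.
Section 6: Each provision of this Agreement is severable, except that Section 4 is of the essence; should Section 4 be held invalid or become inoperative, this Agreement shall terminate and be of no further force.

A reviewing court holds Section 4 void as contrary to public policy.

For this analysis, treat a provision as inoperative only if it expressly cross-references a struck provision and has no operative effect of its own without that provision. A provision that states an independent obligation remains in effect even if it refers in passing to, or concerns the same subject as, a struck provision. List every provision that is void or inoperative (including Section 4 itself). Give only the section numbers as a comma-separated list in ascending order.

1, 2, 3, 4, 5, 6

Section 4 is struck. No other provision's operative terms depend on Section 4. Section 6 makes Section 4 an essential term, and Section 4 is the provision held invalid; under Section 6, the entire Agreement is therefore void. No provision of the Agreement survives.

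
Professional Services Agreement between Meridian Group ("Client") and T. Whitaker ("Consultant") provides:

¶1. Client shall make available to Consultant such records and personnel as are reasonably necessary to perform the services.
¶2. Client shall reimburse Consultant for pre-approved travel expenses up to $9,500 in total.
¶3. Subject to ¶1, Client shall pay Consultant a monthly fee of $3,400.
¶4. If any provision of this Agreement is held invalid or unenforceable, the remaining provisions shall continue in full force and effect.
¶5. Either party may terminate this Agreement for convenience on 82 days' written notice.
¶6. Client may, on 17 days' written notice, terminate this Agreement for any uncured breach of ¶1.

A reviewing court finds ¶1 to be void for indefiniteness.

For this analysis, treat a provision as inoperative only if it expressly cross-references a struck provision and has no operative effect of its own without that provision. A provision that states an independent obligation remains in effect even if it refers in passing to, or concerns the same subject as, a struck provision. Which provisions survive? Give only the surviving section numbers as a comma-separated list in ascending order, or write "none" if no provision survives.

2, 3, 4, 5

¶1 is struck. The only function of ¶6 is the termination right for breach of ¶1, so it cannot stand once ¶1 is removed. Although ¶3 refers to ¶1, its operative terms do not depend on ¶1, so it remains in effect. Under the severability clause in ¶4, the remaining provisions continue in force. That leaves ¶2, ¶3, ¶4, and ¶5 in effect.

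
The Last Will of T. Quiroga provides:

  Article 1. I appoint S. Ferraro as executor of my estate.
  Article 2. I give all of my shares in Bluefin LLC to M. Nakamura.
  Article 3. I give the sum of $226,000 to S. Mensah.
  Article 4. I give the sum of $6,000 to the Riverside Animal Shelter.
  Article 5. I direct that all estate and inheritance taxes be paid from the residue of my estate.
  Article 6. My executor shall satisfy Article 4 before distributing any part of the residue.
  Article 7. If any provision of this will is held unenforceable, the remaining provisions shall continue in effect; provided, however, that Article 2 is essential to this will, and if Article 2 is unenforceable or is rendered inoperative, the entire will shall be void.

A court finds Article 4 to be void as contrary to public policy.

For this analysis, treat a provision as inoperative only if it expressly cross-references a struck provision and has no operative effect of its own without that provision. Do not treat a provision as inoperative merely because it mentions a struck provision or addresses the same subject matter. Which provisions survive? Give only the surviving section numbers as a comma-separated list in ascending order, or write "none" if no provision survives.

Article 4 is struck. Article 6 has no operative effect of its own apart from Article 4 and is therefore inoperative. Article 7 makes Article 2 an essential term, but Article 2 is unaffected, so the severability proviso in Article 7 preserves the remaining provisions. That leaves Article 1, Article 2, Article 3, Article 5, and Article 7 in effect.

1, 2, 3, 5, 7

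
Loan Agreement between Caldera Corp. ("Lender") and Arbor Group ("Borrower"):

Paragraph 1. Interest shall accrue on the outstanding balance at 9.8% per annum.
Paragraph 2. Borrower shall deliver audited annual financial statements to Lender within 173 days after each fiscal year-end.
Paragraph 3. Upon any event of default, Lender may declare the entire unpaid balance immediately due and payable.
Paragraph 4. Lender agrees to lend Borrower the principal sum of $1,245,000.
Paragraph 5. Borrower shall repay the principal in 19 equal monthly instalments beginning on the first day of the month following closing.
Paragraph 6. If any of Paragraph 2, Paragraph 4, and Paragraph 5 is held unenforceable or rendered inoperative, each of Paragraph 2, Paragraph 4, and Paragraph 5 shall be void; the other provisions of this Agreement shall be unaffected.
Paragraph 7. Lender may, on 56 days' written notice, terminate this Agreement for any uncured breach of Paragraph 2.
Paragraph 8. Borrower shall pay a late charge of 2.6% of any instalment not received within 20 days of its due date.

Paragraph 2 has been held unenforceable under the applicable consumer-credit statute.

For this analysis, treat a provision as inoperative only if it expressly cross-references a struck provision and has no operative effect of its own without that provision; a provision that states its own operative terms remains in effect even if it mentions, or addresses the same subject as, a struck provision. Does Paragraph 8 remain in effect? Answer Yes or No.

Paragraph 2 is struck. Paragraph 7 operates only by reference to Paragraph 2, so it falls with Paragraph 2. Paragraph 6 declares Paragraph 2, Paragraph 4, and Paragraph 5 mutually dependent; since one of them has fallen, all of them are of no effect. That brings down Paragraph 4 and Paragraph 5 as well. The remainder continues in force under Paragraph 6. Paragraph 1, Paragraph 3, Paragraph 6, and Paragraph 8 remain in effect. Paragraph 8 is among the surviving provisions, so the answer is yes.

Yes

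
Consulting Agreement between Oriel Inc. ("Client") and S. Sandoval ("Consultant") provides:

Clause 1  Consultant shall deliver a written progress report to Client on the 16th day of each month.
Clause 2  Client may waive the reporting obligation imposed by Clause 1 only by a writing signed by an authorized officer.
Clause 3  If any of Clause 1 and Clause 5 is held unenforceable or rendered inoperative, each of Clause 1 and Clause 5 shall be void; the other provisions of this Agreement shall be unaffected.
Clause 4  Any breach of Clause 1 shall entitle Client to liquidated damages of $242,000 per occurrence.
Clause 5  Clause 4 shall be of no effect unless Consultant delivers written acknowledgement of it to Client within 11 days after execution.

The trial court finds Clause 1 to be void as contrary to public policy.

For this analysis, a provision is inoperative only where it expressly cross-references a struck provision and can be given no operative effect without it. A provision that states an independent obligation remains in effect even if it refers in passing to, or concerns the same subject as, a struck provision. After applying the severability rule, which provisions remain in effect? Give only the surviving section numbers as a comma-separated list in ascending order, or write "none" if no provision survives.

3

Clause 1 is struck. Clause 2 merely fixes the waiver condition for Clause 1; with Clause 1 gone it has nothing to operate on and falls away. Clause 4 operates only by reference to Clause 1, so it falls with Clause 1. The only function of Clause 5 is the acknowledgement condition for Clause 4, so it cannot stand once Clause 4 is removed. Clause 3 declares Clause 1 and Clause 5 mutually dependent; since one of them has fallen, all of them are of no effect. The remainder continues in force under Clause 3. Only Clause 3 remains in effect.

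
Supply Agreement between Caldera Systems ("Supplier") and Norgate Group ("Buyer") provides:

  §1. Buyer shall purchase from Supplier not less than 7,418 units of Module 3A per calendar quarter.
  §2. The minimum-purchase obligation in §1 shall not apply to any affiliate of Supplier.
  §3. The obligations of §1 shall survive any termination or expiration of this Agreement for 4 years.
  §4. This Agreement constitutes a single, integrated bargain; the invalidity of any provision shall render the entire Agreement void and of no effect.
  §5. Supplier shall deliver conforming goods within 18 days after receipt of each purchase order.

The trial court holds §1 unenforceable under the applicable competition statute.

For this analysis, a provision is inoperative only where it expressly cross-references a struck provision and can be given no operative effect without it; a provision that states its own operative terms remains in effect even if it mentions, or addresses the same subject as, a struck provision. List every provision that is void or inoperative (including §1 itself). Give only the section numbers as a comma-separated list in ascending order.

§1 is struck. §2 has no operative effect of its own apart from §1 and is therefore inoperative. §3 has no operative effect of its own apart from §1 and is therefore inoperative. §4 provides that the Agreement is not severable, so the invalidity of any one provision voids the entire Agreement. No provision of the Agreement survives.

1, 2, 3, 4, 5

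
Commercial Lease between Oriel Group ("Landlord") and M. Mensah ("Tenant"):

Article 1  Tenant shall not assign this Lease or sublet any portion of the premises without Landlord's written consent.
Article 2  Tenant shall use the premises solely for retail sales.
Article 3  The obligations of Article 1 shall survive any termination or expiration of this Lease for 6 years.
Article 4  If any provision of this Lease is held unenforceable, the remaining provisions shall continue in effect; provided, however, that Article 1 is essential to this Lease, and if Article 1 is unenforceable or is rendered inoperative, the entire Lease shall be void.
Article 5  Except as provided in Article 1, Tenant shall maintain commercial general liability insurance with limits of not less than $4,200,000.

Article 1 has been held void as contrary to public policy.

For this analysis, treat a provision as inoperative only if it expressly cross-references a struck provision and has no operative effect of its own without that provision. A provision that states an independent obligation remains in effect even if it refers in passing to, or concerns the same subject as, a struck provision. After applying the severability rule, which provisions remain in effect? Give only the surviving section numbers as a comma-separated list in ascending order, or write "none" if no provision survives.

Article 1 is struck. The only function of Article 3 is the survival period for Article 1, so it cannot stand once Article 1 is removed. Article 4 makes Article 1 an essential term, and Article 1 is the provision held invalid; under Article 4, the entire Lease is therefore void. No provision of the Lease survives.

none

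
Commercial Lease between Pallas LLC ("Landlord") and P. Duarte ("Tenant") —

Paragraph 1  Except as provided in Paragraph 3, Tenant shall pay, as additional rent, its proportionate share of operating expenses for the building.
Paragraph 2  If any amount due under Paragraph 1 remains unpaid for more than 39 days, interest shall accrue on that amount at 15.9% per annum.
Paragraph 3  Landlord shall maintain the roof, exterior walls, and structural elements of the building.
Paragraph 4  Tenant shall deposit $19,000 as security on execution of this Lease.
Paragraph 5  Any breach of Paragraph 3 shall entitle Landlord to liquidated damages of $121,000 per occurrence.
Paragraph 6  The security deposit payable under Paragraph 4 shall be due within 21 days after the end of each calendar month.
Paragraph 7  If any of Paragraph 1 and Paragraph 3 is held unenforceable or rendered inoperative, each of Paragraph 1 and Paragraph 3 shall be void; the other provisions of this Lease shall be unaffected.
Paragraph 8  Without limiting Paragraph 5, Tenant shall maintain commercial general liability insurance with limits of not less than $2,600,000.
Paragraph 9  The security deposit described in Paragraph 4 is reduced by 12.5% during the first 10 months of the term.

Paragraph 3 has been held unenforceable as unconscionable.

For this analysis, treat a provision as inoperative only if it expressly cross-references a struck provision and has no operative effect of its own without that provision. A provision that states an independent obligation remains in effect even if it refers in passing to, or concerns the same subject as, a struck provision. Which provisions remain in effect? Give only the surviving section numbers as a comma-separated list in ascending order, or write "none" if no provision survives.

4, 6, 7, 8, 9

Paragraph 3 is struck. Paragraph 5 operates only by reference to Paragraph 3, so it falls with Paragraph 3. Paragraph 8 mentions Paragraph 5 but its own obligation stands independently of Paragraph 5, so Paragraph 8 is not affected. Paragraph 7 declares Paragraph 1 and Paragraph 3 mutually dependent; since one of them has fallen, all of them are of no effect. That brings down Paragraph 1 as well. Paragraph 2 in turn depends solely on a provision now struck and likewise falls. The remainder continues in force under Paragraph 7. That leaves Paragraph 4, Paragraph 6, Paragraph 7, Paragraph 8, and Paragraph 9 in effect.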